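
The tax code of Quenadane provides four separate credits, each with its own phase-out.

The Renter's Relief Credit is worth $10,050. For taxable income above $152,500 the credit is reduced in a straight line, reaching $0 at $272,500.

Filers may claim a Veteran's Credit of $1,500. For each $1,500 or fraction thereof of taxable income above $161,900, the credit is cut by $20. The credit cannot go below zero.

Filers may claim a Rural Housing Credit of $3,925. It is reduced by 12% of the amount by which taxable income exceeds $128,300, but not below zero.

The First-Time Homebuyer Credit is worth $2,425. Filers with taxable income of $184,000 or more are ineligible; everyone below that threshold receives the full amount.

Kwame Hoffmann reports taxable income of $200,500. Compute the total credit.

Renter's Relief Credit: $200,500 is $48,000 into a $120,000 phase-out range, leaving 72,000/120,000 of the credit: $10,050 × 72,000/120,000 = $6,030.
Veteran's Credit: income exceeds $161,900 by $38,600, which is 26 full-or-partial $1,500 increments; reduction = 26 × $20 = $520, leaving $980.
Rural Housing Credit: 12% of the $72,200 excess over $128,300 is $8,664 ≥ base, so the credit is $0.
First-Time Homebuyer Credit: $200,500 meets or exceeds the $184,000 cutoff, so the credit is $0.
Total: $6,030 + $980 + $0 + $0 = $7,010.

$7,010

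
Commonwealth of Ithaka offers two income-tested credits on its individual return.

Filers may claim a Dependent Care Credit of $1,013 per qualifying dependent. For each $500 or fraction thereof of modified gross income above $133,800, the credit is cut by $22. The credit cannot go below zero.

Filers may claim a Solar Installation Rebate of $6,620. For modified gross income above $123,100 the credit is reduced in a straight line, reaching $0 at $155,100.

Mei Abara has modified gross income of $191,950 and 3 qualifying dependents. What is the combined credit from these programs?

Dependent Care Credit: base = 3 × $1,013 = $3,039. income exceeds $133,800 by $58,150, which is 117 full-or-partial $500 increments; reduction = 117 × $22 = $2,574, leaving $465.
Solar Installation Rebate: $191,950 is at or above $155,100, so the credit is $0.
Total: $465 + $0 = $465.

$465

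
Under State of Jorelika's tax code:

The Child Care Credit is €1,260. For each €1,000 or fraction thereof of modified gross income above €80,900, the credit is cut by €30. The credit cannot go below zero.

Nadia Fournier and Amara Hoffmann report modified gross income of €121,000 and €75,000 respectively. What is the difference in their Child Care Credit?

€1,230

Nadia (€121,000): Child Care Credit: income exceeds €80,900 by €40,100, which is 41 full-or-partial €1,000 increments; reduction = 41 × €30 = €1,230, leaving €30.
Amara (€75,000): Child Care Credit: €75,000 is at or below the €80,900 threshold, so the full €1,260 applies.
Difference: |€30 − €1,260| = €1,230.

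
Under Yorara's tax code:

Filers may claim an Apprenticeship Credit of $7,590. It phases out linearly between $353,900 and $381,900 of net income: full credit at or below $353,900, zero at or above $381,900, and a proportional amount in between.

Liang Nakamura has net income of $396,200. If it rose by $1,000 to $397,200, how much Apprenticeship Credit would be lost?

$0

At $396,200 — $396,200 is at or above $381,900, so the credit is $0.
At $397,200 — $397,200 is at or above $381,900, so the credit is $0.
Lost: $0 − $0 = $0.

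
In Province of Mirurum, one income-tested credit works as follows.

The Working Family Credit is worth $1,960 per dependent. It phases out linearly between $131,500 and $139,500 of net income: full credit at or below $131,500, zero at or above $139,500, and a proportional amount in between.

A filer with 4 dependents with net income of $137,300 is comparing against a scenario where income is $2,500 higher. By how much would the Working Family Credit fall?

$2,156

At $137,300 — base = 4 × $1,960 = $7,840. $137,300 is $5,800 into a $8,000 phase-out range, leaving 2,200/8,000 of the credit: $7,840 × 2,200/8,000 = $2,156.
At $139,800 — base = 4 × $1,960 = $7,840. $139,800 is at or above $139,500, so the credit is $0.
Lost: $2,156 − $0 = $2,156.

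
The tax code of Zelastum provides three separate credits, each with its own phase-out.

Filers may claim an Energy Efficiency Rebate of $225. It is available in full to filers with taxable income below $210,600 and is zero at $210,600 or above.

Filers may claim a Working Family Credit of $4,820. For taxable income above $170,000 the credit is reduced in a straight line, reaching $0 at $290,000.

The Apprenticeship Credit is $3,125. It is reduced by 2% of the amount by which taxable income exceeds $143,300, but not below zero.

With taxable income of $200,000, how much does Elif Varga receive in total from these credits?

$5,831

Energy Efficiency Rebate: $200,000 is below the $210,600 cutoff, so the full $225 applies.
Working Family Credit: $200,000 is $30,000 into a $120,000 phase-out range, leaving 90,000/120,000 of the credit: $4,820 × 90,000/120,000 = $3,615.
Apprenticeship Credit: 2% of the $56,700 excess over $143,300 is $1,134; credit = $3,125 − $1,134 = $1,991.
Total: $225 + $3,615 + $1,991 = $5,831.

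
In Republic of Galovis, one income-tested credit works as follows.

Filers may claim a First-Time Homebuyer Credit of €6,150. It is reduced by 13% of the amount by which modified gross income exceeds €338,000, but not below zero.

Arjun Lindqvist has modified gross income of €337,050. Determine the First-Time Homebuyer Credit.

First-Time Homebuyer Credit: €337,050 is at or below the €338,000 threshold, so the full €6,150 applies.

€6,150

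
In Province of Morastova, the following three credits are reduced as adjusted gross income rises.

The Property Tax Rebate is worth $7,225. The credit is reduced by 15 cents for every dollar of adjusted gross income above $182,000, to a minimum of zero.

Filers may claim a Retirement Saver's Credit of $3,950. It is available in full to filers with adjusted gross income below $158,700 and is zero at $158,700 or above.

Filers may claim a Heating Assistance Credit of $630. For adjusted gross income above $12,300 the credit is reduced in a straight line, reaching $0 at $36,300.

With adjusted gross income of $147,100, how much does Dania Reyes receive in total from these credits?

Property Tax Rebate: $147,100 is at or below the $182,000 threshold, so the full $7,225 applies.
Retirement Saver's Credit: $147,100 is below the $158,700 cutoff, so the full $3,950 applies.
Heating Assistance Credit: $147,100 is at or above $36,300, so the credit is $0.
Total: $7,225 + $3,950 + $0 = $11,175.

$11,175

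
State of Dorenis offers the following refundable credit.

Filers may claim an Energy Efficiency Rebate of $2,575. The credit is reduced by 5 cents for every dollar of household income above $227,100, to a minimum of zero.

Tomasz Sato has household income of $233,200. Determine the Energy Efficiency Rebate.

$2,270

Energy Efficiency Rebate: 5% of the $6,100 excess over $227,100 is $305; credit = $2,575 − $305 = $2,270.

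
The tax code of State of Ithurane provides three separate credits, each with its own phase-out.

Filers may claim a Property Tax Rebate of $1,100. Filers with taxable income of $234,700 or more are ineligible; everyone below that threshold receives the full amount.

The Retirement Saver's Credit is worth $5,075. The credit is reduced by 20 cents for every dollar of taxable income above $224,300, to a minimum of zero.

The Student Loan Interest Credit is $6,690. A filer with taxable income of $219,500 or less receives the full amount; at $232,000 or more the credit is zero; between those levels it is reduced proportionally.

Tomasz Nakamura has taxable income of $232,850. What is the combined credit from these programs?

$4,465

Property Tax Rebate: $232,850 is below the $234,700 cutoff, so the full $1,100 applies.
Retirement Saver's Credit: 20% of the $8,550 excess over $224,300 is $1,710; credit = $5,075 − $1,710 = $3,365.
Student Loan Interest Credit: $232,850 is at or above $232,000, so the credit is $0.
Total: $1,100 + $3,365 + $0 = $4,465.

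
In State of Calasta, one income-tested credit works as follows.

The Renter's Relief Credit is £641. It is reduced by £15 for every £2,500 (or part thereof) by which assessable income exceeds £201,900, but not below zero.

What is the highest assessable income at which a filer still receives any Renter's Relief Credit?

£306,900

After 42 increments the reduction is 42 × £15 = £630, leaving £11; one more increment wipes it out. Increment 42 ends at excess 42 × £2,500 = £105,000, so the highest qualifying income is £201,900 + £105,000 = £306,900.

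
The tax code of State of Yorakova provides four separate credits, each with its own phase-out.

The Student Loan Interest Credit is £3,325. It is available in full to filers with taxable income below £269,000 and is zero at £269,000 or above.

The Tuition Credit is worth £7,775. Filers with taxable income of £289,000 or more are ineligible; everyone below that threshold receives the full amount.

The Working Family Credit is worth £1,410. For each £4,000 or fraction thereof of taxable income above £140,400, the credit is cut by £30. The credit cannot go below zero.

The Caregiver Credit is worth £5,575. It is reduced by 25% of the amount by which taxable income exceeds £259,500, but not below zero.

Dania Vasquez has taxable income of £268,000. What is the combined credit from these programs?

£15,000

Student Loan Interest Credit: £268,000 is below the £269,000 cutoff, so the full £3,325 applies.
Tuition Credit: £268,000 is below the £289,000 cutoff, so the full £7,775 applies.
Working Family Credit: income exceeds £140,400 by £127,600, which is 32 full-or-partial £4,000 increments; reduction = 32 × £30 = £960, leaving £450.
Caregiver Credit: 25% of the £8,500 excess over £259,500 is £2,125; credit = £5,575 − £2,125 = £3,450.
Total: £3,325 + £7,775 + £450 + £3,450 = £15,000.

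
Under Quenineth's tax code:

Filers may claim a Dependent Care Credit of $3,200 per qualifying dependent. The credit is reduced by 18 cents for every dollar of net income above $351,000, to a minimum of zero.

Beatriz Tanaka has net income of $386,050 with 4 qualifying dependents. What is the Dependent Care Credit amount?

$6,491

Dependent Care Credit: base = 4 × $3,200 = $12,800. 18% of the $35,050 excess over $351,000 is $6,309; credit = $12,800 − $6,309 = $6,491.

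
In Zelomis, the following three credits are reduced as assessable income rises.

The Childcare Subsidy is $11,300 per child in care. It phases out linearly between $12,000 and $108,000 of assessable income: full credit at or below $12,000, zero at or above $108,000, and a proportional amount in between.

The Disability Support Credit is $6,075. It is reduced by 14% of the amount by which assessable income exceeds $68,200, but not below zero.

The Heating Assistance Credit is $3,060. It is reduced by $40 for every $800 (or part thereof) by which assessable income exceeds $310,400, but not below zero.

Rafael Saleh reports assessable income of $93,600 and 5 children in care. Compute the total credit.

Childcare Subsidy: base = 5 × $11,300 = $56,500. $93,600 is $81,600 into a $96,000 phase-out range, leaving 14,400/96,000 of the credit: $56,500 × 14,400/96,000 = $8,475.
Disability Support Credit: 14% of the $25,400 excess over $68,200 is $3,556; credit = $6,075 − $3,556 = $2,519.
Heating Assistance Credit: $93,600 is at or below the $310,400 threshold, so the full $3,060 applies.
Total: $8,475 + $2,519 + $3,060 = $14,054.

$14,054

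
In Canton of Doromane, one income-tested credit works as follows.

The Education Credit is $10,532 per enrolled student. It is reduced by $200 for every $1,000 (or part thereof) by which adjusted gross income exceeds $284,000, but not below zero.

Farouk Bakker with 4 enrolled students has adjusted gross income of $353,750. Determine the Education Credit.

$28,128

Education Credit: base = 4 × $10,532 = $42,128. income exceeds $284,000 by $69,750, which is 70 full-or-partial $1,000 increments; reduction = 70 × $200 = $14,000, leaving $28,128.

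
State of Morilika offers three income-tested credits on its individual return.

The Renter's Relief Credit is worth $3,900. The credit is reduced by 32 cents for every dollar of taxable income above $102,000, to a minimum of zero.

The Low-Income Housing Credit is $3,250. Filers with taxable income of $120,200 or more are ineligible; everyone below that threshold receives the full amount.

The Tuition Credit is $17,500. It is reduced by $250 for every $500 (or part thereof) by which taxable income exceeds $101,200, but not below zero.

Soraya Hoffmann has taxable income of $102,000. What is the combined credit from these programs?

$24,150

Renter's Relief Credit: $102,000 is at or below the $102,000 threshold, so the full $3,900 applies.
Low-Income Housing Credit: $102,000 is below the $120,200 cutoff, so the full $3,250 applies.
Tuition Credit: income exceeds $101,200 by $800, which is 2 full-or-partial $500 increments; reduction = 2 × $250 = $500, leaving $17,000.
Total: $3,900 + $3,250 + $17,000 = $24,150.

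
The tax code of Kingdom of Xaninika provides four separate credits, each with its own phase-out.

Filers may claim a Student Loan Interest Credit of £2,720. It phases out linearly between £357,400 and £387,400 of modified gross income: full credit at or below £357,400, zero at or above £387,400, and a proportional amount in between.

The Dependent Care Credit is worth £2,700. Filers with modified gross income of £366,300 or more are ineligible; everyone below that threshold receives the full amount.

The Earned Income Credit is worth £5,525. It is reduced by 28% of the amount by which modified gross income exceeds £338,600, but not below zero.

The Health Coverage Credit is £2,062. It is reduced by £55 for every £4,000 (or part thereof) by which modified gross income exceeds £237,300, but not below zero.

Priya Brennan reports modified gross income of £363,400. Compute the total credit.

£5,178

Student Loan Interest Credit: £363,400 is £6,000 into a £30,000 phase-out range, leaving 24,000/30,000 of the credit: £2,720 × 24,000/30,000 = £2,176.
Dependent Care Credit: £363,400 is below the £366,300 cutoff, so the full £2,700 applies.
Earned Income Credit: 28% of the £24,800 excess over £338,600 is £6,944 ≥ base, so the credit is £0.
Health Coverage Credit: income exceeds £237,300 by £126,100, which is 32 full-or-partial £4,000 increments; reduction = 32 × £55 = £1,760, leaving £302.
Total: £2,176 + £2,700 + £0 + £302 = £5,178.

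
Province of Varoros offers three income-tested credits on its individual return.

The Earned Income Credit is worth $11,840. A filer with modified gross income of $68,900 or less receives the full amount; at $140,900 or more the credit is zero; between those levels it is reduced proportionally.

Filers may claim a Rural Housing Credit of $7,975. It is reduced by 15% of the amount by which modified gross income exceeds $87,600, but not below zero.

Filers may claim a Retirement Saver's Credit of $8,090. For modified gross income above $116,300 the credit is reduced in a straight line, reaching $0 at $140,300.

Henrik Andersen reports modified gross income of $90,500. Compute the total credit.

Earned Income Credit: $90,500 is $21,600 into a $72,000 phase-out range, leaving 50,400/72,000 of the credit: $11,840 × 50,400/72,000 = $8,288.
Rural Housing Credit: 15% of the $2,900 excess over $87,600 is $435; credit = $7,975 − $435 = $7,540.
Retirement Saver's Credit: $90,500 is at or below the $116,300 threshold, so the full $8,090 applies.
Total: $8,288 + $7,540 + $8,090 = $23,918.

$23,918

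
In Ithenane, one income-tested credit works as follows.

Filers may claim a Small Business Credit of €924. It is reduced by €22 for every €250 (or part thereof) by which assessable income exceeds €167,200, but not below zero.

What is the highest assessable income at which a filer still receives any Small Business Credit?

After 41 increments the reduction is 41 × €22 = €902, leaving €22; one more increment wipes it out. Increment 41 ends at excess 41 × €250 = €10,250, so the highest qualifying income is €167,200 + €10,250 = €177,450.

€177,450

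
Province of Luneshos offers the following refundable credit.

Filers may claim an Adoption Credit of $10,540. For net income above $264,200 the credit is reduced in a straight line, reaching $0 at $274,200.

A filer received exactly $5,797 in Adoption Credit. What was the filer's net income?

$5,797 is 5,797/10,540 of the full $10,540, so 4,743/10,540 of the $10,000 range has been used: income = $264,200 + $10,000 × 4,743/10,540 = $268,700.

$268,700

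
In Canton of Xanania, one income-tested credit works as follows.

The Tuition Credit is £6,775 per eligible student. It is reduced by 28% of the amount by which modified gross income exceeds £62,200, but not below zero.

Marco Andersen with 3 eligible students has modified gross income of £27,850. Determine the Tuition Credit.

£20,325

Tuition Credit: base = 3 × £6,775 = £20,325. £27,850 is at or below the £62,200 threshold, so the full £20,325 applies.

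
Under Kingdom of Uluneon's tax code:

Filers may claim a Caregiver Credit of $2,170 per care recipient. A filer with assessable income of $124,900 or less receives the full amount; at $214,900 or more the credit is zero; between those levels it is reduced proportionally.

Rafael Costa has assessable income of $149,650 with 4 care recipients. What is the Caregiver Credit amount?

$6,293

Caregiver Credit: base = 4 × $2,170 = $8,680. $149,650 is $24,750 into a $90,000 phase-out range, leaving 65,250/90,000 of the credit: $8,680 × 65,250/90,000 = $6,293.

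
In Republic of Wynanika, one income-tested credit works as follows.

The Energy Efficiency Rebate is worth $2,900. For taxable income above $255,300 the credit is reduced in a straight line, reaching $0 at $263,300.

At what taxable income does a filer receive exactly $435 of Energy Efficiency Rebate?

$262,100

$435 is 435/2,900 of the full $2,900, so 2,465/2,900 of the $8,000 range has been used: income = $255,300 + $8,000 × 2,465/2,900 = $262,100.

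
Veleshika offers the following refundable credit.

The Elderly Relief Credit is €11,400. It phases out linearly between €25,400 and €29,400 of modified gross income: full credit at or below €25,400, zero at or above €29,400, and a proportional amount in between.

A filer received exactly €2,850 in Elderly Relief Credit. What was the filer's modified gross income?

€2,850 is 2,850/11,400 of the full €11,400, so 8,550/11,400 of the €4,000 range has been used: income = €25,400 + €4,000 × 8,550/11,400 = €28,400.

€28,400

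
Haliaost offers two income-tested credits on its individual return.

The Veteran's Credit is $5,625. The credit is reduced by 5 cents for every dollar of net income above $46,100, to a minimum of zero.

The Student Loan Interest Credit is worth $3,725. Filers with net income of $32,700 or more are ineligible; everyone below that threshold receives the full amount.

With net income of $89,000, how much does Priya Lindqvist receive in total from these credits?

Veteran's Credit: 5% of the $42,900 excess over $46,100 is $2,145; credit = $5,625 − $2,145 = $3,480.
Student Loan Interest Credit: $89,000 meets or exceeds the $32,700 cutoff, so the credit is $0.
Total: $3,480 + $0 = $3,480.

$3,480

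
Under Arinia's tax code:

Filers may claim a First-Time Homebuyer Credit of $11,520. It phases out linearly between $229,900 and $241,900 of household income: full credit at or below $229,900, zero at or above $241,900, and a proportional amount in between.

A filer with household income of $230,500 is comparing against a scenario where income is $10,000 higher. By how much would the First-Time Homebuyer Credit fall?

$9,600

At $230,500 — $230,500 is $600 into a $12,000 phase-out range, leaving 11,400/12,000 of the credit: $11,520 × 11,400/12,000 = $10,944.
At $240,500 — $240,500 is $10,600 into a $12,000 phase-out range, leaving 1,400/12,000 of the credit: $11,520 × 1,400/12,000 = $1,344.
Lost: $10,944 − $1,344 = $9,600.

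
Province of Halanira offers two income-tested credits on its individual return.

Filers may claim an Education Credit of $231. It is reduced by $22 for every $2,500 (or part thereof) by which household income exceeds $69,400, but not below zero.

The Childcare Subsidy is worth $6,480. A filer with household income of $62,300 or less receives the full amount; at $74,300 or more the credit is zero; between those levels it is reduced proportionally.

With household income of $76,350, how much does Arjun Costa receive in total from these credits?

$165

Education Credit: income exceeds $69,400 by $6,950, which is 3 full-or-partial $2,500 increments; reduction = 3 × $22 = $66, leaving $165.
Childcare Subsidy: $76,350 is at or above $74,300, so the credit is $0.
Total: $165 + $0 = $165.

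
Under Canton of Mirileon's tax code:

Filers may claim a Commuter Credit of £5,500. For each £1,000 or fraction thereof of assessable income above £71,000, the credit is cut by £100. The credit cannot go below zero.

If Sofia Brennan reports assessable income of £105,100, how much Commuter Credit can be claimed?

Commuter Credit: income exceeds £71,000 by £34,100, which is 35 full-or-partial £1,000 increments; reduction = 35 × £100 = £3,500, leaving £2,000.

£2,000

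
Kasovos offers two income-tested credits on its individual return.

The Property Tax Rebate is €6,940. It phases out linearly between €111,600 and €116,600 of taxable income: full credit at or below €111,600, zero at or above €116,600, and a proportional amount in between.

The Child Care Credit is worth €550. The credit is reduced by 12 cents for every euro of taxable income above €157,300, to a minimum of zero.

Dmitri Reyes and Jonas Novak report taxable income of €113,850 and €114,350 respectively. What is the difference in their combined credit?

€694

Dmitri (€113,850): Property Tax Rebate: €113,850 is €2,250 into a €5,000 phase-out range, leaving 2,750/5,000 of the credit: €6,940 × 2,750/5,000 = €3,817. Child Care Credit: €113,850 is at or below the €157,300 threshold, so the full €550 applies. total €3,817 + €550 = €4,367
Jonas (€114,350): Property Tax Rebate: €114,350 is €2,750 into a €5,000 phase-out range, leaving 2,250/5,000 of the credit: €6,940 × 2,250/5,000 = €3,123. Child Care Credit: €114,350 is at or below the €157,300 threshold, so the full €550 applies. total €3,123 + €550 = €3,673
Difference: |€4,367 − €3,673| = €694.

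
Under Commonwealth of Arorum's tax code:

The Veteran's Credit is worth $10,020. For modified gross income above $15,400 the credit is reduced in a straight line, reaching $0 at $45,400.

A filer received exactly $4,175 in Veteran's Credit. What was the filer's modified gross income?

$32,900

$4,175 is 4,175/10,020 of the full $10,020, so 5,845/10,020 of the $30,000 range has been used: income = $15,400 + $30,000 × 5,845/10,020 = $32,900.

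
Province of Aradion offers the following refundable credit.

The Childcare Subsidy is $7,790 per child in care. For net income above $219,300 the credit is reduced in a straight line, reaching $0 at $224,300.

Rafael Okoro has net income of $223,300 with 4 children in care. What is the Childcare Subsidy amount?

Childcare Subsidy: base = 4 × $7,790 = $31,160. $223,300 is $4,000 into a $5,000 phase-out range, leaving 1,000/5,000 of the credit: $31,160 × 1,000/5,000 = $6,232.

$6,232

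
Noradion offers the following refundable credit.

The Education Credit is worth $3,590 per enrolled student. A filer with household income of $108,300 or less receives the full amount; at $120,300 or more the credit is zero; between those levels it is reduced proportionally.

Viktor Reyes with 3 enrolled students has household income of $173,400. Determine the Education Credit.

$0

Education Credit: base = 3 × $3,590 = $10,770. $173,400 is at or above $120,300, so the credit is $0.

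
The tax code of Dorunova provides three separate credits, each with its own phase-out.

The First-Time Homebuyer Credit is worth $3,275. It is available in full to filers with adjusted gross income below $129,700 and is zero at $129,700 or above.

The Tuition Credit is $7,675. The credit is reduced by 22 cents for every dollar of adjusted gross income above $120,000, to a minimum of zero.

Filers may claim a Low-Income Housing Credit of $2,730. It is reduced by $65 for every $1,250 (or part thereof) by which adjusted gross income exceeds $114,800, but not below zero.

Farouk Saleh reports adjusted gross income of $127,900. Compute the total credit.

First-Time Homebuyer Credit: $127,900 is below the $129,700 cutoff, so the full $3,275 applies.
Tuition Credit: 22% of the $7,900 excess over $120,000 is $1,738; credit = $7,675 − $1,738 = $5,937.
Low-Income Housing Credit: income exceeds $114,800 by $13,100, which is 11 full-or-partial $1,250 increments; reduction = 11 × $65 = $715, leaving $2,015.
Total: $3,275 + $5,937 + $2,015 = $11,227.

$11,227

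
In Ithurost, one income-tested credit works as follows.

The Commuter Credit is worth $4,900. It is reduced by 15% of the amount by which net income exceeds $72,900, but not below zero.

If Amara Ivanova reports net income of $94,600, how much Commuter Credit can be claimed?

$1,645

Commuter Credit: 15% of the $21,700 excess over $72,900 is $3,255; credit = $4,900 − $3,255 = $1,645.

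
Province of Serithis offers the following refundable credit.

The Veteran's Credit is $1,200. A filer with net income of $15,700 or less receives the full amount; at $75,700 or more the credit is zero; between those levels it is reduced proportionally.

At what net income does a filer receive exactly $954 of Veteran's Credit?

$28,000

$954 is 954/1,200 of the full $1,200, so 246/1,200 of the $60,000 range has been used: income = $15,700 + $60,000 × 246/1,200 = $28,000.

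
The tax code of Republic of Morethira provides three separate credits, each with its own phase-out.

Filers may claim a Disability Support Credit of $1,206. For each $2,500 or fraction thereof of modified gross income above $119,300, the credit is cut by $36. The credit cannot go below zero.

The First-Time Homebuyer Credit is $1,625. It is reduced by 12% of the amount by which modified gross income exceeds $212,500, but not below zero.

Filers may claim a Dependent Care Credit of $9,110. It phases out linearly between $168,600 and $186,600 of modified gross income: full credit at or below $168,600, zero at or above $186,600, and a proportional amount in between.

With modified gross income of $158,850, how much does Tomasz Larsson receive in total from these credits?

Disability Support Credit: income exceeds $119,300 by $39,550, which is 16 full-or-partial $2,500 increments; reduction = 16 × $36 = $576, leaving $630.
First-Time Homebuyer Credit: $158,850 is at or below the $212,500 threshold, so the full $1,625 applies.
Dependent Care Credit: $158,850 is at or below the $168,600 threshold, so the full $9,110 applies.
Total: $630 + $1,625 + $9,110 = $11,365.

$11,365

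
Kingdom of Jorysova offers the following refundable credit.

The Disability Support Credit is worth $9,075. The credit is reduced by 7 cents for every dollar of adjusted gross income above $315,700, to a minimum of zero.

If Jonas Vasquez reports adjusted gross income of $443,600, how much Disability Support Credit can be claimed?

Disability Support Credit: 7% of the $127,900 excess over $315,700 is $8,953; credit = $9,075 − $8,953 = $122.

$122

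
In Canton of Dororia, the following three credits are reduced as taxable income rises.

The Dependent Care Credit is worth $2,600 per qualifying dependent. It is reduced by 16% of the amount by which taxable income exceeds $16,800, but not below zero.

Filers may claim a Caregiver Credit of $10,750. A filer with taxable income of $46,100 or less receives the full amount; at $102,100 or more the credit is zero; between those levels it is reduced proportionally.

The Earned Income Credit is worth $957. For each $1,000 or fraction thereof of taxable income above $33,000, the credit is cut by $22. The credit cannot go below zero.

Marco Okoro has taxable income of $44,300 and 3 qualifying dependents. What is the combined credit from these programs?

Dependent Care Credit: base = 3 × $2,600 = $7,800. 16% of the $27,500 excess over $16,800 is $4,400; credit = $7,800 − $4,400 = $3,400.
Caregiver Credit: $44,300 is at or below the $46,100 threshold, so the full $10,750 applies.
Earned Income Credit: income exceeds $33,000 by $11,300, which is 12 full-or-partial $1,000 increments; reduction = 12 × $22 = $264, leaving $693.
Total: $3,400 + $10,750 + $693 = $14,843.

$14,843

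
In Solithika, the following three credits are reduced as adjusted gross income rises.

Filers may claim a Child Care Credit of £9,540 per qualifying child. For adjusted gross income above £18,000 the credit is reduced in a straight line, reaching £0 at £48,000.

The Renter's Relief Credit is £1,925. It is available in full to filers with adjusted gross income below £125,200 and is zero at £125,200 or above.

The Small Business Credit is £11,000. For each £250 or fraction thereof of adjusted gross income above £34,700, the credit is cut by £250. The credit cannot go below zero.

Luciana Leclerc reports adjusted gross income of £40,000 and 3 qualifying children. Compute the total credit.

£15,057

Child Care Credit: base = 3 × £9,540 = £28,620. £40,000 is £22,000 into a £30,000 phase-out range, leaving 8,000/30,000 of the credit: £28,620 × 8,000/30,000 = £7,632.
Renter's Relief Credit: £40,000 is below the £125,200 cutoff, so the full £1,925 applies.
Small Business Credit: income exceeds £34,700 by £5,300, which is 22 full-or-partial £250 increments; reduction = 22 × £250 = £5,500, leaving £5,500.
Total: £7,632 + £1,925 + £5,500 = £15,057.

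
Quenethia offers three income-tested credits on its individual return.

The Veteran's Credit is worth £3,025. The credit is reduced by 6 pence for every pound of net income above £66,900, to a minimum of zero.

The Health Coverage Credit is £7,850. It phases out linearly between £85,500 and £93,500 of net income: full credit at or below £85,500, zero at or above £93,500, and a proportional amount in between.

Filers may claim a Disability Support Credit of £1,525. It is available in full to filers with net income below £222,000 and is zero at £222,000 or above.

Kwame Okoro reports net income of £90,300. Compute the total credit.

Veteran's Credit: 6% of the £23,400 excess over £66,900 is £1,404; credit = £3,025 − £1,404 = £1,621.
Health Coverage Credit: £90,300 is £4,800 into a £8,000 phase-out range, leaving 3,200/8,000 of the credit: £7,850 × 3,200/8,000 = £3,140.
Disability Support Credit: £90,300 is below the £222,000 cutoff, so the full £1,525 applies.
Total: £1,621 + £3,140 + £1,525 = £6,286.

£6,286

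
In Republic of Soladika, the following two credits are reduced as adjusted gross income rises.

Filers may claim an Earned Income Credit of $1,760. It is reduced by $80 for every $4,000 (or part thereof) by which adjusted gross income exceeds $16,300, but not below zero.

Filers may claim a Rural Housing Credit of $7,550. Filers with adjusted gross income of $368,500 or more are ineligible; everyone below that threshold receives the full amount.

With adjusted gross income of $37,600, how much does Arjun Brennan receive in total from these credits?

Earned Income Credit: income exceeds $16,300 by $21,300, which is 6 full-or-partial $4,000 increments; reduction = 6 × $80 = $480, leaving $1,280.
Rural Housing Credit: $37,600 is below the $368,500 cutoff, so the full $7,550 applies.
Total: $1,280 + $7,550 = $8,830.

$8,830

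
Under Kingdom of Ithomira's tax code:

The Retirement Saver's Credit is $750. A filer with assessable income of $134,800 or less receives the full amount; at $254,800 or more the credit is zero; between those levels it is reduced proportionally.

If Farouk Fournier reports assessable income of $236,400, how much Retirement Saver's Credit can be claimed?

Retirement Saver's Credit: $236,400 is $101,600 into a $120,000 phase-out range, leaving 18,400/120,000 of the credit: $750 × 18,400/120,000 = $115.

$115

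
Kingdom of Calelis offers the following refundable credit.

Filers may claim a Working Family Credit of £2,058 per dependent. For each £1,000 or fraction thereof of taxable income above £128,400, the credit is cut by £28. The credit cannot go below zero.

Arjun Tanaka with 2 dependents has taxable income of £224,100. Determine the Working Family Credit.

£1,428

Working Family Credit: base = 2 × £2,058 = £4,116. income exceeds £128,400 by £95,700, which is 96 full-or-partial £1,000 increments; reduction = 96 × £28 = £2,688, leaving £1,428.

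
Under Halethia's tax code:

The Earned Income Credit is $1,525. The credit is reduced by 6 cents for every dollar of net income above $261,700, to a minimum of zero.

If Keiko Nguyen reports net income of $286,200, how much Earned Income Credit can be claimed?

Earned Income Credit: 6% of the $24,500 excess over $261,700 is $1,470; credit = $1,525 − $1,470 = $55.

$55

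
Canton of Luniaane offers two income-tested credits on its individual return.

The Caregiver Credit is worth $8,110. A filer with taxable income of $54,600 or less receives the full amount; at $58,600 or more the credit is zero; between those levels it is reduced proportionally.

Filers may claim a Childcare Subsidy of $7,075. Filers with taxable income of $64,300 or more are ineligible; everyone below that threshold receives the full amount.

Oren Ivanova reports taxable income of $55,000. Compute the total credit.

Caregiver Credit: $55,000 is $400 into a $4,000 phase-out range, leaving 3,600/4,000 of the credit: $8,110 × 3,600/4,000 = $7,299.
Childcare Subsidy: $55,000 is below the $64,300 cutoff, so the full $7,075 applies.
Total: $7,299 + $7,075 = $14,374.

$14,374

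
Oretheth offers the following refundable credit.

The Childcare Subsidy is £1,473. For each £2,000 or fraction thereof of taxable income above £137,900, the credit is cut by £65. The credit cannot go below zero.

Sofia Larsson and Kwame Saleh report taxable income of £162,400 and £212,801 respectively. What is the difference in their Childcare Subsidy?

£628

Sofia (£162,400): Childcare Subsidy: income exceeds £137,900 by £24,500, which is 13 full-or-partial £2,000 increments; reduction = 13 × £65 = £845, leaving £628.
Kwame (£212,801): Childcare Subsidy: income exceeds £137,900 by £74,901 → 38 increments × £65 = £2,470 ≥ base, so the credit is £0.
Difference: |£628 − £0| = £628.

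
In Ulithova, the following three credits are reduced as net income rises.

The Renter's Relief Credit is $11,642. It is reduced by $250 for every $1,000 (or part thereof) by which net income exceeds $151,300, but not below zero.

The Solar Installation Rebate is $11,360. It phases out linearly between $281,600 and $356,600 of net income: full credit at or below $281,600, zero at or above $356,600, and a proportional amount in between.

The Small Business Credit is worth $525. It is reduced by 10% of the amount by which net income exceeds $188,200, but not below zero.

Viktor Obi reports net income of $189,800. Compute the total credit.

Renter's Relief Credit: income exceeds $151,300 by $38,500, which is 39 full-or-partial $1,000 increments; reduction = 39 × $250 = $9,750, leaving $1,892.
Solar Installation Rebate: $189,800 is at or below the $281,600 threshold, so the full $11,360 applies.
Small Business Credit: 10% of the $1,600 excess over $188,200 is $160; credit = $525 − $160 = $365.
Total: $1,892 + $11,360 + $365 = $13,617.

$13,617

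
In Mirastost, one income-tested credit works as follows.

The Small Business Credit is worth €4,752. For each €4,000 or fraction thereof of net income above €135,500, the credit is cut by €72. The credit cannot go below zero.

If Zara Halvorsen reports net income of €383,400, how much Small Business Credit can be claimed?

Small Business Credit: income exceeds €135,500 by €247,900, which is 62 full-or-partial €4,000 increments; reduction = 62 × €72 = €4,464, leaving €288.

€288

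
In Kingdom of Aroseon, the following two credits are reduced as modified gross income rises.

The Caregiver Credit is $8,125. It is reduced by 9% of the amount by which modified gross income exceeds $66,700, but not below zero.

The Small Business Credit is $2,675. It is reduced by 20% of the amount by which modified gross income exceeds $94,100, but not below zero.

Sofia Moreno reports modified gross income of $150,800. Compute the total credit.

Caregiver Credit: 9% of the $84,100 excess over $66,700 is $7,569; credit = $8,125 − $7,569 = $556.
Small Business Credit: 20% of the $56,700 excess over $94,100 is $11,340 ≥ base, so the credit is $0.
Total: $556 + $0 = $556.

$556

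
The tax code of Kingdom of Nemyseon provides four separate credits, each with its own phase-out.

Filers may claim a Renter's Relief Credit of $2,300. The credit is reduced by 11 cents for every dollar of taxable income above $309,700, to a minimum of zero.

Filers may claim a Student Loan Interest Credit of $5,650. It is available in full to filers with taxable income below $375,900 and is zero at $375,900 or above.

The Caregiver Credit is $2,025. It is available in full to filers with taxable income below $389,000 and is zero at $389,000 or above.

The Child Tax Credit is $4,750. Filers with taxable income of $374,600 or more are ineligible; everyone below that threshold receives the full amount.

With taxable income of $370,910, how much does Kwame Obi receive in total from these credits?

Renter's Relief Credit: 11% of the $61,210 excess over $309,700 is $6,733.10 ≥ base, so the credit is $0.
Student Loan Interest Credit: $370,910 is below the $375,900 cutoff, so the full $5,650 applies.
Caregiver Credit: $370,910 is below the $389,000 cutoff, so the full $2,025 applies.
Child Tax Credit: $370,910 is below the $374,600 cutoff, so the full $4,750 applies.
Total: $0 + $5,650 + $2,025 + $4,750 = $12,425.

$12,425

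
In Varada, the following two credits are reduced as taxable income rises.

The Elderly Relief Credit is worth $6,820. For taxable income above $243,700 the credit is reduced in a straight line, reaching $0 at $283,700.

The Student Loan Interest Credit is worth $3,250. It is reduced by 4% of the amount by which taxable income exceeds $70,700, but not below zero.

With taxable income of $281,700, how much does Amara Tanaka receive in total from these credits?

Elderly Relief Credit: $281,700 is $38,000 into a $40,000 phase-out range, leaving 2,000/40,000 of the credit: $6,820 × 2,000/40,000 = $341.
Student Loan Interest Credit: 4% of the $211,000 excess over $70,700 is $8,440 ≥ base, so the credit is $0.
Total: $341 + $0 = $341.

$341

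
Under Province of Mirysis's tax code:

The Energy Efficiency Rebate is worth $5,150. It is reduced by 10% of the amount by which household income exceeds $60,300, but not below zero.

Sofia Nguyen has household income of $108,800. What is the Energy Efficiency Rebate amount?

Energy Efficiency Rebate: 10% of the $48,500 excess over $60,300 is $4,850; credit = $5,150 − $4,850 = $300.

$300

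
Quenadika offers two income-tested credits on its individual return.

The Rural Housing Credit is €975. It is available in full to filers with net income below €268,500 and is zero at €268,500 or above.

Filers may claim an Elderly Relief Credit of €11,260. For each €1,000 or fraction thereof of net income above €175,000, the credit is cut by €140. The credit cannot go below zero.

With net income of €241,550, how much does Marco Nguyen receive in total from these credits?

Rural Housing Credit: €241,550 is below the €268,500 cutoff, so the full €975 applies.
Elderly Relief Credit: income exceeds €175,000 by €66,550, which is 67 full-or-partial €1,000 increments; reduction = 67 × €140 = €9,380, leaving €1,880.
Total: €975 + €1,880 = €2,855.

€2,855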